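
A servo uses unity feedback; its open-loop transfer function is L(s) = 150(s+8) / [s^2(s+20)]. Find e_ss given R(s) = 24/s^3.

System type = 2 (two poles at s=0).
K_a = lim_{s→0} s^2·L(s) = 150·8 / (20) = 60.
r(t) = 12t^2 gives R(s) = 24/s^3.
e_ss = 24/K_a = 24/60 = 0.4.

0.4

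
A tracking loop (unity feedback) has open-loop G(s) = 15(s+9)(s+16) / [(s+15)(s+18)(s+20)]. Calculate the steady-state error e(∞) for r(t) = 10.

50/7

G(s) has no factors of s in the denominator, so the system is type 0.
K_p = lim_{s→0} G(s) = 15·9·16 / (15·18·20) = 0.4.
e_ss = 10/(1 + K_p) = 10/1.4 = 50/7.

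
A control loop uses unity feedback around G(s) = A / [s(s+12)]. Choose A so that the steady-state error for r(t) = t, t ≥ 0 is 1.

12

G(s) has one factor of s in the denominator, so the system is type 1.
K_v = lim_{s→0} s·G(s) = A / (12) = (1/12)·A.
e_ss = 1/K_v = 1 ⇒ K_v = 1 ⇒ A = 1/(1/12) = 12.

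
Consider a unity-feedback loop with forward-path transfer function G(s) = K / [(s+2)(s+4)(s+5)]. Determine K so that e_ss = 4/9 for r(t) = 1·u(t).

50

No free integrators in G(s): this is a type 0 system.
K_p = lim_{s→0} G(s) = K / (2·4·5) = 0.025·K.
e_ss = 1/(1 + K_p) = 4/9 ⇒ 1 + 0.025·K = 2.25 ⇒ K = 50.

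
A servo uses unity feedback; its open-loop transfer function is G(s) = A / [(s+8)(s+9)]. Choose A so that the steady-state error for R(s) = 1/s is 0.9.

The open loop has no poles at the origin → type 0 system.
K_p = lim_{s→0} G(s) = A / (8·9) = (1/72)·A.
e_ss = 1/(1 + K_p) = 0.9 ⇒ 1 + (1/72)·A = 10/9 ⇒ A = 8.

8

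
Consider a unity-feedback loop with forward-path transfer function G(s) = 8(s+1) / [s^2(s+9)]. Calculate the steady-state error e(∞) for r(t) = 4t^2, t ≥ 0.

System type = 2 (two poles at s=0).
K_a = lim_{s→0} s^2·G(s) = 8·1 / (9) = 8/9.
r(t) = 4t^2 gives R(s) = 8/s^3.
e_ss = 8/K_a = 8/(8/9) = 9.

9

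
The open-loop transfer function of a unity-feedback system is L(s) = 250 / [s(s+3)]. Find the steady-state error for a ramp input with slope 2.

The open loop has one pole at the origin → type 1 system.
K_v = lim_{s→0} s·L(s) = 250 / (3) = 250/3.
e_ss = 2/K_v = 2/(250/3) = 0.024.

0.024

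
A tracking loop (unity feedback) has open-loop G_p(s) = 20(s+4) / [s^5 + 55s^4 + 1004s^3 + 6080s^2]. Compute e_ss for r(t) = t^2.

152

The denominator has no term below 6080s^2 — 2 poles at s=0, type 2.
K_a = lim_{s→0} s^2·G_p(s) = 20·4 / 6080 = 1/76.
r(t) = t^2 gives R(s) = 2/s^3.
e_ss = 2/K_a = 2/(1/76) = 152.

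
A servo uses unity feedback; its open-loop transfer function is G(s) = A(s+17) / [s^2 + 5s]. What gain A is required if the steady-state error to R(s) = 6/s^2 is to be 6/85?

Lowest-order denominator term is 5s, so the open loop has 1 pole at the origin → type 1 system.
K_v = lim_{s→0} s·G(s) = A·17 / 5 = 3.4·A.
e_ss = 6/K_v = 6/85 ⇒ K_v = 85 ⇒ A = 85/3.4 = 25.

25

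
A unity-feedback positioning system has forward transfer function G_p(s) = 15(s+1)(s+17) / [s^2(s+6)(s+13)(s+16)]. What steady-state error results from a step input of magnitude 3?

0

The open loop has two poles at the origin → type 2 system.
K_p = ∞ for a type-2 system; e_ss to a step is zero.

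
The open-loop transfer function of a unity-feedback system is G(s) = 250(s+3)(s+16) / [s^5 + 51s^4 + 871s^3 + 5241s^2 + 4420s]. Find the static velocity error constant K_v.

600/221

Factoring s from the denominator leaves a polynomial with constant term 4420, so the system is type 1.
K_v = lim_{s→0} s·G(s) = 250·3·16 / 4420 = 600/221.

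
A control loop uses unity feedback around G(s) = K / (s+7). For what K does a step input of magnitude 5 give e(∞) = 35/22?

G(s) has no factors of s in the denominator, so the system is type 0.
K_p = lim_{s→0} G(s) = K / (7) = (1/7)·K.
e_ss = 5/(1 + K_p) = 35/22 ⇒ 1 + (1/7)·K = 22/7 ⇒ K = 15.

15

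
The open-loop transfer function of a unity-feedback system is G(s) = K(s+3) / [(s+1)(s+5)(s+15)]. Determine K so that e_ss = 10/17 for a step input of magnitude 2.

60

System type = 0 (no poles at s=0).
K_p = lim_{s→0} G(s) = K·3 / (1·5·15) = 0.04·K.
e_ss = 2/(1 + K_p) = 10/17 ⇒ 1 + 0.04·K = 3.4 ⇒ K = 60.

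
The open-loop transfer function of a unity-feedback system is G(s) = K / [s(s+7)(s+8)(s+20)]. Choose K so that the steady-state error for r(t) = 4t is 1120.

4

One free integrator in G(s): this is a type 1 system.
K_v = lim_{s→0} s·G(s) = K / (7·8·20) = (1/1120)·K.
e_ss = 4/K_v = 1120 ⇒ K_v = 1/280 ⇒ K = (1/280)/(1/1120) = 4.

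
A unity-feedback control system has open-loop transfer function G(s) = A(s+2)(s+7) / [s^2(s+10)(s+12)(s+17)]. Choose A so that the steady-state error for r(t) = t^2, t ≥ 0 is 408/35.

25

Two free integrators in G(s): this is a type 2 system.
K_a = lim_{s→0} s^2·G(s) = A·2·7 / (10·12·17) = (7/1020)·A.
e_ss = 2/K_a = 408/35 ⇒ K_a = 35/204 ⇒ A = (35/204)/(7/1020) = 25.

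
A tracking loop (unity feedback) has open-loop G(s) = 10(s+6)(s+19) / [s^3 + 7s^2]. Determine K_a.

1140/7

The denominator has no term below 7s^2 — 2 poles at s=0, type 2.
K_a = lim_{s→0} s^2·G(s) = 10·6·19 / 7 = 1140/7.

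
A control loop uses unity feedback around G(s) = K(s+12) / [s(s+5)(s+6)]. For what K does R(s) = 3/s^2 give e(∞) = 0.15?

System type = 1 (one pole at s=0).
K_v = lim_{s→0} s·G(s) = K·12 / (5·6) = 0.4·K.
e_ss = 3/K_v = 0.15 ⇒ K_v = 20 ⇒ K = 20/0.4 = 50.

50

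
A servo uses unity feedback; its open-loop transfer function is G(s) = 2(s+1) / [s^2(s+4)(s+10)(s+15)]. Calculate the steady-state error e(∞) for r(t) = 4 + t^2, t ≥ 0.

600

G(s) has two factors of s in the denominator, so the system is type 2. Taking each input component in turn:
  • 4: tracked with zero error.
  • t^2: e_ss = 2/K_a with K_a=1/300 → 600.
Total e_ss = 600.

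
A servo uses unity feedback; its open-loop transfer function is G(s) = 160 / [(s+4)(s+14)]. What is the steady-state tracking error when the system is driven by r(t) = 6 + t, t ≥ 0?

infinity

System type = 0 (no poles at s=0). Taking each input component in turn:
  • 6: e_ss = 6/(1+K_p) with K_p=20/7 → 14/9.
  • t: a type-0 system cannot track it, e_ss → ∞.
The unbounded component dominates.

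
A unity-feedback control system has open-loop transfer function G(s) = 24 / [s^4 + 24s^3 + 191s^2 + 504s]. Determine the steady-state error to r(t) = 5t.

105

Factoring s from the denominator leaves a polynomial with constant term 504, so the system is type 1.
K_v = lim_{s→0} s·G(s) = 24 / 504 = 1/21.
e_ss = 5/K_v = 5/(1/21) = 105.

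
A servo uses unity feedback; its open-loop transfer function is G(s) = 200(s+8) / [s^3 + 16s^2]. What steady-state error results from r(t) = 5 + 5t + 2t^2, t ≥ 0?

0.04

Lowest-order denominator term is 16s^2, so the open loop has 2 poles at the origin → type 2 system. Treating each term separately:
  • 5: tracked with zero error.
  • 5t: tracked with zero error.
  • 2t^2: e_ss = 4/K_a with K_a=100 → 0.04.
Total e_ss = 0.04.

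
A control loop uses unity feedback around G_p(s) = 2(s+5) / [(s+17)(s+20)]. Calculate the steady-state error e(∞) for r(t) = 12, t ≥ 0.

408/35

G_p(s) has no factors of s in the denominator, so the system is type 0.
K_p = lim_{s→0} G_p(s) = 2·5 / (17·20) = 1/34.
e_ss = 12/(1 + K_p) = 12/(35/34) = 408/35.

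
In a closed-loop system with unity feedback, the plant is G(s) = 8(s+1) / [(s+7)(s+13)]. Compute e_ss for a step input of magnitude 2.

No free integrators in G(s): this is a type 0 system.
K_p = lim_{s→0} G(s) = 8·1 / (7·13) = 8/91.
e_ss = 2/(1 + K_p) = 2/(99/91) = 182/99.

182/99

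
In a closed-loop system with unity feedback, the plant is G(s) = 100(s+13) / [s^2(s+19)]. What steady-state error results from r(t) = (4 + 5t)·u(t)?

0

Two free integrators in G(s): this is a type 2 system. Treating each term separately:
  • 4: tracked with zero error.
  • 5t: tracked with zero error.
Total e_ss = 0.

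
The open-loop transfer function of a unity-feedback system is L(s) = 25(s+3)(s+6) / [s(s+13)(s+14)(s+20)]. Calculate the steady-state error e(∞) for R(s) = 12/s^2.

The open loop has one pole at the origin → type 1 system.
K_v = lim_{s→0} s·L(s) = 25·3·6 / (13·14·20) = 45/364.
e_ss = 12/K_v = 12/(45/364) = 1456/15.

1456/15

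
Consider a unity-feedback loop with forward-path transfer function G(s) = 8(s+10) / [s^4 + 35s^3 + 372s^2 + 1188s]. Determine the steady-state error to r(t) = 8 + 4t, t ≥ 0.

The denominator has no term below 1188s — 1 pole at s=0, type 1. By superposition:
  • 8: tracked with zero error.
  • 4t: e_ss = 4/K_v with K_v=20/297 → 59.4.
Total e_ss = 59.4.

59.4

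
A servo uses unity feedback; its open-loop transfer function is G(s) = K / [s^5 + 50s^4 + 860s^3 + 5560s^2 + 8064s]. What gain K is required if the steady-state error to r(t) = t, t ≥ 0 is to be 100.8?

Factoring s from the denominator leaves a polynomial with constant term 8064, so the system is type 1.
K_v = lim_{s→0} s·G(s) = K / 8064 = (1/8064)·K.
e_ss = 1/K_v = 100.8 ⇒ K_v = 5/504 ⇒ K = (5/504)/(1/8064) = 80.

80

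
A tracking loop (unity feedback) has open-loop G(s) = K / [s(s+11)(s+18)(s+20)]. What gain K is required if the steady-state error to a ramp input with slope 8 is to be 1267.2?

25

One free integrator in G(s): this is a type 1 system.
K_v = lim_{s→0} s·G(s) = K / (11·18·20) = (1/3960)·K.
e_ss = 8/K_v = 1267.2 ⇒ K_v = 5/792 ⇒ K = (5/792)/(1/3960) = 25.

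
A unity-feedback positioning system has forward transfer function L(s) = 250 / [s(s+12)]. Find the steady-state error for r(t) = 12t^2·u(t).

L(s) has one factor of s in the denominator, so the system is type 1.
K_a = lim_{s→0} s^2·L(s) = 0; the steady-state error to this parabolic input grows without bound.

infinity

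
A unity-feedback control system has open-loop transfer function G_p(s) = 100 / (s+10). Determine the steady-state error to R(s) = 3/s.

No free integrators in G_p(s): this is a type 0 system.
K_p = lim_{s→0} G_p(s) = 100 / (10) = 10.
e_ss = 3/(1 + K_p) = 3/11.

3/11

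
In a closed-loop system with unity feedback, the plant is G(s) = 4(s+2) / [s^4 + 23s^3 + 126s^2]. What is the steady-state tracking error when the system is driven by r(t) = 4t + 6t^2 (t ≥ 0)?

Lowest-order denominator term is 126s^2, so the open loop has 2 poles at the origin → type 2 system. By superposition:
  • 4t: tracked with zero error.
  • 6t^2: e_ss = 12/K_a with K_a=4/63 → 189.
Total e_ss = 189.

189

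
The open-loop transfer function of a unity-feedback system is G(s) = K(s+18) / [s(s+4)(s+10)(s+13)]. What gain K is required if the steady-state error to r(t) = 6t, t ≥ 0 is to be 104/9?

15

The open loop has one pole at the origin → type 1 system.
K_v = lim_{s→0} s·G(s) = K·18 / (4·10·13) = (9/260)·K.
e_ss = 6/K_v = 104/9 ⇒ K_v = 27/52 ⇒ K = (27/52)/(9/260) = 15.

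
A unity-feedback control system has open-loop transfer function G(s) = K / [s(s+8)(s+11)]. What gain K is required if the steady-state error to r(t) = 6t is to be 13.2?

System type = 1 (one pole at s=0).
K_v = lim_{s→0} s·G(s) = K / (8·11) = (1/88)·K.
e_ss = 6/K_v = 13.2 ⇒ K_v = 5/11 ⇒ K = (5/11)/(1/88) = 40.

40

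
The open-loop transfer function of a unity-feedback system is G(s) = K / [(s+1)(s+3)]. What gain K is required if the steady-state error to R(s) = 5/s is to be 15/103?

100

The open loop has no poles at the origin → type 0 system.
K_p = lim_{s→0} G(s) = K / (1·3) = (1/3)·K.
e_ss = 5/(1 + K_p) = 15/103 ⇒ 1 + (1/3)·K = 103/3 ⇒ K = 100.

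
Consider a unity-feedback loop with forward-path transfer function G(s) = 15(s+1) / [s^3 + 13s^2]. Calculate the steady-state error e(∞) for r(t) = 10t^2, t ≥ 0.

52/3

Lowest-order denominator term is 13s^2, so the open loop has 2 poles at the origin → type 2 system.
K_a = lim_{s→0} s^2·G(s) = 15·1 / 13 = 15/13.
r(t) = 10t^2 gives R(s) = 20/s^3.
e_ss = 20/K_a = 20/(15/13) = 52/3.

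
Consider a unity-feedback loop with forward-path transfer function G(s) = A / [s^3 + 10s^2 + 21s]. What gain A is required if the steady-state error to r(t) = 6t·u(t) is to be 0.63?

200

Factoring s from the denominator leaves a polynomial with constant term 21, so the system is type 1.
K_v = lim_{s→0} s·G(s) = A / 21 = (1/21)·A.
e_ss = 6/K_v = 0.63 ⇒ K_v = 200/21 ⇒ A = (200/21)/(1/21) = 200.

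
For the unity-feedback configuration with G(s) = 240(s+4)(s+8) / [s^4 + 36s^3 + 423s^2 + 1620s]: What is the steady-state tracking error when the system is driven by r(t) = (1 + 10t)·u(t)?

Factoring s from the denominator leaves a polynomial with constant term 1620, so the system is type 1. By superposition:
  • 1: tracked with zero error.
  • 10t: e_ss = 10/K_v with K_v=128/27 → 135/64.
Total e_ss = 135/64.

135/64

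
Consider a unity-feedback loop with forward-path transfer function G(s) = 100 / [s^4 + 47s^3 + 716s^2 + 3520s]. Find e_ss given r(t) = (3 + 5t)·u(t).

176

Lowest-order denominator term is 3520s, so the open loop has 1 pole at the origin → type 1 system. Taking each input component in turn:
  • 3: tracked with zero error.
  • 5t: e_ss = 5/K_v with K_v=5/176 → 176.
Total e_ss = 176.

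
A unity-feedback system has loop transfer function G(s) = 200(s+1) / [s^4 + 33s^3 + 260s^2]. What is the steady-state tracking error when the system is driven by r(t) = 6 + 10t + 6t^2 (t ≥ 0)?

15.6

Factoring s^2 from the denominator leaves a polynomial with constant term 260, so the system is type 2. Treating each term separately:
  • 6: tracked with zero error.
  • 10t: tracked with zero error.
  • 6t^2: e_ss = 12/K_a with K_a=10/13 → 15.6.
Total e_ss = 15.6.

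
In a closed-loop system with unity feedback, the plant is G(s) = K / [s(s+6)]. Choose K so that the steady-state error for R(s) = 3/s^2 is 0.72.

25

One free integrator in G(s): this is a type 1 system.
K_v = lim_{s→0} s·G(s) = K / (6) = (1/6)·K.
e_ss = 3/K_v = 0.72 ⇒ K_v = 25/6 ⇒ K = (25/6)/(1/6) = 25.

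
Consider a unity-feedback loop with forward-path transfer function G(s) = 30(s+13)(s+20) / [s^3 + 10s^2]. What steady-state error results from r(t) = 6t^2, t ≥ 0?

The denominator has no term below 10s^2 — 2 poles at s=0, type 2.
K_a = lim_{s→0} s^2·G(s) = 30·13·20 / 10 = 780.
r(t) = 6t^2 gives R(s) = 12/s^3.
e_ss = 12/K_a = 12/780 = 1/65.

1/65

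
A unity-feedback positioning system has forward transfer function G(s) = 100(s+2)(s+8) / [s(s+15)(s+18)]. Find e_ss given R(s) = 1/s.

0

One free integrator in G(s): this is a type 1 system.
K_p = ∞ for a type-1 system; e_ss to a step is zero.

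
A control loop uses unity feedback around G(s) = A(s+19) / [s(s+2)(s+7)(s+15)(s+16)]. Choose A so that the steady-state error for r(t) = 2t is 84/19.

System type = 1 (one pole at s=0).
K_v = lim_{s→0} s·G(s) = A·19 / (2·7·15·16) = (19/3360)·A.
e_ss = 2/K_v = 84/19 ⇒ K_v = 19/42 ⇒ A = (19/42)/(19/3360) = 80.

80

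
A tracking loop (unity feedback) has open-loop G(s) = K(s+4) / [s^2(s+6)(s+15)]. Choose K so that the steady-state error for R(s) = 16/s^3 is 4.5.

System type = 2 (two poles at s=0).
K_a = lim_{s→0} s^2·G(s) = K·4 / (6·15) = (2/45)·K.
e_ss = 16/K_a = 4.5 ⇒ K_a = 32/9 ⇒ K = (32/9)/(2/45) = 80.

80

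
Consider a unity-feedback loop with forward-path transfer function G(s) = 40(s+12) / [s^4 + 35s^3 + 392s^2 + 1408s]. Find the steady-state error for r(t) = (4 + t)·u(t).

The denominator has no term below 1408s — 1 pole at s=0, type 1. By superposition:
  • 4: tracked with zero error.
  • t: e_ss = 1/K_v with K_v=15/44 → 44/15.
Total e_ss = 44/15.

44/15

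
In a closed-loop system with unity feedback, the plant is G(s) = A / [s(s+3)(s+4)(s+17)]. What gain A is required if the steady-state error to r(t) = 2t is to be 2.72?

System type = 1 (one pole at s=0).
K_v = lim_{s→0} s·G(s) = A / (3·4·17) = (1/204)·A.
e_ss = 2/K_v = 2.72 ⇒ K_v = 25/34 ⇒ A = (25/34)/(1/204) = 150.

150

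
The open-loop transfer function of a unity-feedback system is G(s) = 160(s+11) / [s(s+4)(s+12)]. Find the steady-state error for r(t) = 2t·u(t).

3/55

System type = 1 (one pole at s=0).
K_v = lim_{s→0} s·G(s) = 160·11 / (4·12) = 110/3.
e_ss = 2/K_v = 2/(110/3) = 3/55.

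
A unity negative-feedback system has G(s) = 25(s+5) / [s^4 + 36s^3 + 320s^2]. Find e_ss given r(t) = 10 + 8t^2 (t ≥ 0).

Lowest-order denominator term is 320s^2, so the open loop has 2 poles at the origin → type 2 system. Treating each term separately:
  • 10: tracked with zero error.
  • 8t^2: e_ss = 16/K_a with K_a=25/64 → 40.96.
Total e_ss = 40.96.

40.96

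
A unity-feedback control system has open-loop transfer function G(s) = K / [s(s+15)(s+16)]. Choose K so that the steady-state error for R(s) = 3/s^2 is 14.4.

One free integrator in G(s): this is a type 1 system.
K_v = lim_{s→0} s·G(s) = K / (15·16) = (1/240)·K.
e_ss = 3/K_v = 14.4 ⇒ K_v = 5/24 ⇒ K = (5/24)/(1/240) = 50.

50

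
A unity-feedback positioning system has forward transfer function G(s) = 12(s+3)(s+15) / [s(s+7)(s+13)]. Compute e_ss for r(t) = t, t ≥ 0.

G(s) has one factor of s in the denominator, so the system is type 1.
K_v = lim_{s→0} s·G(s) = 12·3·15 / (7·13) = 540/91.
e_ss = 1/K_v = 1/(540/91) = 91/540.

91/540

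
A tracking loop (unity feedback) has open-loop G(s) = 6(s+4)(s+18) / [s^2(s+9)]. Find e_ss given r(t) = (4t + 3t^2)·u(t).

The open loop has two poles at the origin → type 2 system. Taking each input component in turn:
  • 4t: tracked with zero error.
  • 3t^2: e_ss = 6/K_a with K_a=48 → 0.125.
Total e_ss = 0.125.

0.125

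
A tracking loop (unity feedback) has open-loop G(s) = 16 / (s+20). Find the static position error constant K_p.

0.8

The open loop has no poles at the origin → type 0 system.
K_p = lim_{s→0} G(s) = 16 / (20) = 0.8.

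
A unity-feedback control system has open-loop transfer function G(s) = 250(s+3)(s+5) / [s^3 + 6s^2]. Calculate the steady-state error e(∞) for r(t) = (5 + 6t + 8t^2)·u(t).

The denominator has no term below 6s^2 — 2 poles at s=0, type 2. Treating each term separately:
  • 5: tracked with zero error.
  • 6t: tracked with zero error.
  • 8t^2: e_ss = 16/K_a with K_a=625 → 0.0256.
Total e_ss = 0.0256.

0.0256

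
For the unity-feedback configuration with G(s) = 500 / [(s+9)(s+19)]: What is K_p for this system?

The open loop has no poles at the origin → type 0 system.
K_p = lim_{s→0} G(s) = 500 / (9·19) = 500/171.

500/171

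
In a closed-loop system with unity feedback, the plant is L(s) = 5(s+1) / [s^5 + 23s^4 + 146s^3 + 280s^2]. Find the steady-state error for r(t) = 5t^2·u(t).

560

Lowest-order denominator term is 280s^2, so the open loop has 2 poles at the origin → type 2 system.
K_a = lim_{s→0} s^2·L(s) = 5·1 / 280 = 1/56.
r(t) = 5t^2 gives R(s) = 10/s^3.
e_ss = 10/K_a = 10/(1/56) = 560.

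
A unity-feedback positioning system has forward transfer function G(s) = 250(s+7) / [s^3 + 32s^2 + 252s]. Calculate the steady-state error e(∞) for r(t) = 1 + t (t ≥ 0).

Factoring s from the denominator leaves a polynomial with constant term 252, so the system is type 1. Treating each term separately:
  • 1: tracked with zero error.
  • t: e_ss = 1/K_v with K_v=125/18 → 0.144.
Total e_ss = 0.144.

0.144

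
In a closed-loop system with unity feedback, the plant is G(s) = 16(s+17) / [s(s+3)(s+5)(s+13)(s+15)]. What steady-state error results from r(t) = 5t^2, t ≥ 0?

System type = 1 (one pole at s=0).
For a type-1 system K_a = 0, so e_ss to a parabolic input is unbounded.

infinity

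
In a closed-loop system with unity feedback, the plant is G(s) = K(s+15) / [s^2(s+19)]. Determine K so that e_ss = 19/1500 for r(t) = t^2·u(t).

System type = 2 (two poles at s=0).
K_a = lim_{s→0} s^2·G(s) = K·15 / (19) = (15/19)·K.
e_ss = 2/K_a = 19/1500 ⇒ K_a = 3000/19 ⇒ K = (3000/19)/(15/19) = 200.

200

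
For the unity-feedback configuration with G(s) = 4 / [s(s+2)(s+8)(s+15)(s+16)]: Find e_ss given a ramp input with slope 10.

System type = 1 (one pole at s=0).
K_v = lim_{s→0} s·G(s) = 4 / (2·8·15·16) = 1/960.
e_ss = 10/K_v = 10/(1/960) = 9600.

9600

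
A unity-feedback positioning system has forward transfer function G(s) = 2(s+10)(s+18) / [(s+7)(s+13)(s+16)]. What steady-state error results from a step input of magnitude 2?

System type = 0 (no poles at s=0).
K_p = lim_{s→0} G(s) = 2·10·18 / (7·13·16) = 45/182.
e_ss = 2/(1 + K_p) = 2/(227/182) = 364/227.

364/227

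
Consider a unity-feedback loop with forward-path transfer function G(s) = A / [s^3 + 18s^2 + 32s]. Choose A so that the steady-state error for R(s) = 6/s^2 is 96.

2

Lowest-order denominator term is 32s, so the open loop has 1 pole at the origin → type 1 system.
K_v = lim_{s→0} s·G(s) = A / 32 = (1/32)·A.
e_ss = 6/K_v = 96 ⇒ K_v = 0.0625 ⇒ A = 0.0625/(1/32) = 2.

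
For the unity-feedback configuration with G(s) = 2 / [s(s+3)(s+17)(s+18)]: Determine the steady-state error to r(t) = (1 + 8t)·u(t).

3672

System type = 1 (one pole at s=0). Treating each term separately:
  • 1: tracked with zero error.
  • 8t: e_ss = 8/K_v with K_v=1/459 → 3672.
Total e_ss = 3672.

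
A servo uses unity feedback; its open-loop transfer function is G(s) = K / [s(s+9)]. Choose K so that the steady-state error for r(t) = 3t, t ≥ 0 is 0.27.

G(s) has one factor of s in the denominator, so the system is type 1.
K_v = lim_{s→0} s·G(s) = K / (9) = (1/9)·K.
e_ss = 3/K_v = 0.27 ⇒ K_v = 100/9 ⇒ K = (100/9)/(1/9) = 100.

100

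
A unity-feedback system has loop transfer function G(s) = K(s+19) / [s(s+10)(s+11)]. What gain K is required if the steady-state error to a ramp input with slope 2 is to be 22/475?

250

G(s) has one factor of s in the denominator, so the system is type 1.
K_v = lim_{s→0} s·G(s) = K·19 / (10·11) = (19/110)·K.
e_ss = 2/K_v = 22/475 ⇒ K_v = 475/11 ⇒ K = (475/11)/(19/110) = 250.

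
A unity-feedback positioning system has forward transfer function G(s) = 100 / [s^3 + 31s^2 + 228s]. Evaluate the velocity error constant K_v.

Factoring s from the denominator leaves a polynomial with constant term 228, so the system is type 1.
K_v = lim_{s→0} s·G(s) = 100 / 228 = 25/57.

25/57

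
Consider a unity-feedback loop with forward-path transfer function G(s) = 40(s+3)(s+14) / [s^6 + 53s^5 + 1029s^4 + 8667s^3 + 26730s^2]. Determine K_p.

infinity

K_p = lim_{s→0} G(s); with 2 poles at the origin the limit diverges, so K_p = ∞.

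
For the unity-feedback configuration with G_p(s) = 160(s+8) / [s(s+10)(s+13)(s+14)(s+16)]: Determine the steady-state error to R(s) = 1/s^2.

The open loop has one pole at the origin → type 1 system.
K_v = lim_{s→0} s·G_p(s) = 160·8 / (10·13·14·16) = 4/91.
e_ss = 1/K_v = 1/(4/91) = 22.75.

22.75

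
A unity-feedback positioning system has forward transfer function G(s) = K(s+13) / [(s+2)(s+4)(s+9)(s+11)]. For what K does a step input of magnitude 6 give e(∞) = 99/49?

The open loop has no poles at the origin → type 0 system.
K_p = lim_{s→0} G(s) = K·13 / (2·4·9·11) = (13/792)·K.
e_ss = 6/(1 + K_p) = 99/49 ⇒ 1 + (13/792)·K = 98/33 ⇒ K = 120.

120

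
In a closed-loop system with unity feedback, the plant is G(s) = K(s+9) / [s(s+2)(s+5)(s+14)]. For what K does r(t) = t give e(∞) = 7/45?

100

One free integrator in G(s): this is a type 1 system.
K_v = lim_{s→0} s·G(s) = K·9 / (2·5·14) = (9/140)·K.
e_ss = 1/K_v = 7/45 ⇒ K_v = 45/7 ⇒ K = (45/7)/(9/140) = 100.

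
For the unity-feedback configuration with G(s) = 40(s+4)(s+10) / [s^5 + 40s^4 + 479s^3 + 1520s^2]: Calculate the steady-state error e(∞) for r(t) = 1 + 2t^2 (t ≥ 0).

The denominator has no term below 1520s^2 — 2 poles at s=0, type 2. Treating each term separately:
  • 1: tracked with zero error.
  • 2t^2: e_ss = 4/K_a with K_a=20/19 → 3.8.
Total e_ss = 3.8.

3.8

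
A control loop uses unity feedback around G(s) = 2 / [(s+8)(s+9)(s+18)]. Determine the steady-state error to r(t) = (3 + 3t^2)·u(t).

infinity

No free integrators in G(s): this is a type 0 system. By superposition:
  • 3: e_ss = 3/(1+K_p) with K_p=1/648 → 1944/649.
  • 3t^2: a type-0 system cannot track it, e_ss → ∞.
The unbounded component dominates.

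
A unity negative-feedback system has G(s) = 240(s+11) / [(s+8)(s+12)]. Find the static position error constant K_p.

27.5

G(s) has no factors of s in the denominator, so the system is type 0.
K_p = lim_{s→0} G(s) = 240·11 / (8·12) = 27.5.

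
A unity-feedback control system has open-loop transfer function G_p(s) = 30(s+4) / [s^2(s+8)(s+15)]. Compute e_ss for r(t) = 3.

0

Two free integrators in G_p(s): this is a type 2 system.
A type-2 system has K_p = ∞, so it tracks a step input with zero steady-state error.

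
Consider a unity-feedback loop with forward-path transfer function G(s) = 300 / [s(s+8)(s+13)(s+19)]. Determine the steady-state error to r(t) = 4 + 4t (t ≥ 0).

1976/75

System type = 1 (one pole at s=0). By superposition:
  • 4: tracked with zero error.
  • 4t: e_ss = 4/K_v with K_v=75/494 → 1976/75.
Total e_ss = 1976/75.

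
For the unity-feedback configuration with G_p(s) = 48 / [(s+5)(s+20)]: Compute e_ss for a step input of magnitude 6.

G_p(s) has no factors of s in the denominator, so the system is type 0.
K_p = lim_{s→0} G_p(s) = 48 / (5·20) = 0.48.
e_ss = 6/(1 + K_p) = 6/1.48 = 150/37.

150/37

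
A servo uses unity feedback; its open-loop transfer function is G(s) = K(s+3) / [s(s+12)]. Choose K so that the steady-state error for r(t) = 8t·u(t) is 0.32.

100

The open loop has one pole at the origin → type 1 system.
K_v = lim_{s→0} s·G(s) = K·3 / (12) = 0.25·K.
e_ss = 8/K_v = 0.32 ⇒ K_v = 25 ⇒ K = 25/0.25 = 100.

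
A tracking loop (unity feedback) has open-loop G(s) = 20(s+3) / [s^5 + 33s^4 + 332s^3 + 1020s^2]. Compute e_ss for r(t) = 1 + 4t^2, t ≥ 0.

Factoring s^2 from the denominator leaves a polynomial with constant term 1020, so the system is type 2. Treating each term separately:
  • 1: tracked with zero error.
  • 4t^2: e_ss = 8/K_a with K_a=1/17 → 136.
Total e_ss = 136.

136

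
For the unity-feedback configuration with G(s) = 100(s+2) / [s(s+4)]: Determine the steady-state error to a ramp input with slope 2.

0.04

System type = 1 (one pole at s=0).
K_v = lim_{s→0} s·G(s) = 100·2 / (4) = 50.
e_ss = 2/K_v = 2/50 = 0.04.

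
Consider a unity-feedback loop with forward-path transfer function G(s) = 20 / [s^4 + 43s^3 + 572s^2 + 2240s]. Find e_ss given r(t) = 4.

0

Lowest-order denominator term is 2240s, so the open loop has 1 pole at the origin → type 1 system.
K_p = ∞ for a type-1 system; e_ss to a step is zero.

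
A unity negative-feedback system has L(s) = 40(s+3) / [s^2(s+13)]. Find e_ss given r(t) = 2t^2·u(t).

13/30

The open loop has two poles at the origin → type 2 system.
K_a = lim_{s→0} s^2·L(s) = 40·3 / (13) = 120/13.
r(t) = 2t^2 gives R(s) = 4/s^3.
e_ss = 4/K_a = 4/(120/13) = 13/30.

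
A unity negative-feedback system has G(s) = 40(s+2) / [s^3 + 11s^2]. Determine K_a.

80/11

Factoring s^2 from the denominator leaves a polynomial with constant term 11, so the system is type 2.
K_a = lim_{s→0} s^2·G(s) = 40·2 / 11 = 80/11.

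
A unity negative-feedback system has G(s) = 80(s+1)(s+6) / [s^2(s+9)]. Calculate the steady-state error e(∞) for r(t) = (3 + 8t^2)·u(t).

G(s) has two factors of s in the denominator, so the system is type 2. By superposition:
  • 3: tracked with zero error.
  • 8t^2: e_ss = 16/K_a with K_a=160/3 → 0.3.
Total e_ss = 0.3.

0.3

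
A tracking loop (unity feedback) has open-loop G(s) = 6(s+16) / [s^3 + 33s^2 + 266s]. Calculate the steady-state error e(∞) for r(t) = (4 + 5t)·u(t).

665/48

The denominator has no term below 266s — 1 pole at s=0, type 1. Treating each term separately:
  • 4: tracked with zero error.
  • 5t: e_ss = 5/K_v with K_v=48/133 → 665/48.
Total e_ss = 665/48.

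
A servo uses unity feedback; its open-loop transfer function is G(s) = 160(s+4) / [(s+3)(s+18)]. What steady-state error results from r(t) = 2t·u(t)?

infinity

G(s) has no factors of s in the denominator, so the system is type 0.
K_v = lim_{s→0} s·G(s) = 0; the steady-state error to this ramp input grows without bound.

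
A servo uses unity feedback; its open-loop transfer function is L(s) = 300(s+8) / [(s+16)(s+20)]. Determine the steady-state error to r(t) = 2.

4/17

No free integrators in L(s): this is a type 0 system.
K_p = lim_{s→0} L(s) = 300·8 / (16·20) = 7.5.
e_ss = 2/(1 + K_p) = 2/8.5 = 4/17.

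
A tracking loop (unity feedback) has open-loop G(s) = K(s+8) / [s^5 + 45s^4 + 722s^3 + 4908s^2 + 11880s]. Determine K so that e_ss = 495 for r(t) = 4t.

Factoring s from the denominator leaves a polynomial with constant term 11880, so the system is type 1.
K_v = lim_{s→0} s·G(s) = K·8 / 11880 = (1/1485)·K.
e_ss = 4/K_v = 495 ⇒ K_v = 4/495 ⇒ K = (4/495)/(1/1485) = 12.

12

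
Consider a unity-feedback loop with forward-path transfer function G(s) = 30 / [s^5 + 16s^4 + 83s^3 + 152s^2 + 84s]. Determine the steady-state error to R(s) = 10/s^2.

Lowest-order denominator term is 84s, so the open loop has 1 pole at the origin → type 1 system.
K_v = lim_{s→0} s·G(s) = 30 / 84 = 5/14.
e_ss = 10/K_v = 10/(5/14) = 28.

28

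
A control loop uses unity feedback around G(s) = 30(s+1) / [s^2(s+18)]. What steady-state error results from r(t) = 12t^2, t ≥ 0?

14.4

G(s) has two factors of s in the denominator, so the system is type 2.
K_a = lim_{s→0} s^2·G(s) = 30·1 / (18) = 5/3.
r(t) = 12t^2 gives R(s) = 24/s^3.
e_ss = 24/K_a = 24/(5/3) = 14.4.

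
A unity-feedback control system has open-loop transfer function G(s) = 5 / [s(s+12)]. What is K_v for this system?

System type = 1 (one pole at s=0).
K_v = lim_{s→0} s·G(s) = 5 / (12) = 5/12.

5/12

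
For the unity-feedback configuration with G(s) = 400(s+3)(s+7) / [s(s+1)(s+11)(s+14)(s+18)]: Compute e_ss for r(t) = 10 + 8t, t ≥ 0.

2.64

G(s) has one factor of s in the denominator, so the system is type 1. Treating each term separately:
  • 10: tracked with zero error.
  • 8t: e_ss = 8/K_v with K_v=100/33 → 2.64.
Total e_ss = 2.64.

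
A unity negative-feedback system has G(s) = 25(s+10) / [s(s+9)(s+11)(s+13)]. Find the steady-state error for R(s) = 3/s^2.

G(s) has one factor of s in the denominator, so the system is type 1.
K_v = lim_{s→0} s·G(s) = 25·10 / (9·11·13) = 250/1287.
e_ss = 3/K_v = 3/(250/1287) = 15.444.

15.444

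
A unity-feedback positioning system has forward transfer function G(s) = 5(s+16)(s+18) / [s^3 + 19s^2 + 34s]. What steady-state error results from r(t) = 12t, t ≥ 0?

Factoring s from the denominator leaves a polynomial with constant term 34, so the system is type 1.
K_v = lim_{s→0} s·G(s) = 5·16·18 / 34 = 720/17.
e_ss = 12/K_v = 12/(720/17) = 17/60.

17/60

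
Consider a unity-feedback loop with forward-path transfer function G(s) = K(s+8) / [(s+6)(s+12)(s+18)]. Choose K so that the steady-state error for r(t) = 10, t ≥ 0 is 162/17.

System type = 0 (no poles at s=0).
K_p = lim_{s→0} G(s) = K·8 / (6·12·18) = (1/162)·K.
e_ss = 10/(1 + K_p) = 162/17 ⇒ 1 + (1/162)·K = 85/81 ⇒ K = 8.

8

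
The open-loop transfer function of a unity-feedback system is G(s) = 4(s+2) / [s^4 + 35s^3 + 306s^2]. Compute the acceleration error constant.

Lowest-order denominator term is 306s^2, so the open loop has 2 poles at the origin → type 2 system.
K_a = lim_{s→0} s^2·G(s) = 4·2 / 306 = 4/153.

4/153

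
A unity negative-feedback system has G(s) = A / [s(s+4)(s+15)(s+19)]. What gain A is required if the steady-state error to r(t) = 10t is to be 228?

50

System type = 1 (one pole at s=0).
K_v = lim_{s→0} s·G(s) = A / (4·15·19) = (1/1140)·A.
e_ss = 10/K_v = 228 ⇒ K_v = 5/114 ⇒ A = (5/114)/(1/1140) = 50.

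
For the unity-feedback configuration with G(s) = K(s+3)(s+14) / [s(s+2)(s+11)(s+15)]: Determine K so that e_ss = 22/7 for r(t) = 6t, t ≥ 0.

One free integrator in G(s): this is a type 1 system.
K_v = lim_{s→0} s·G(s) = K·3·14 / (2·11·15) = (7/55)·K.
e_ss = 6/K_v = 22/7 ⇒ K_v = 21/11 ⇒ K = (21/11)/(7/55) = 15.

15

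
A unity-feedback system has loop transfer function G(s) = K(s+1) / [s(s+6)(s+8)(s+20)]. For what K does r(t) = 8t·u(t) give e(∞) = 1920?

4

System type = 1 (one pole at s=0).
K_v = lim_{s→0} s·G(s) = K·1 / (6·8·20) = (1/960)·K.
e_ss = 8/K_v = 1920 ⇒ K_v = 1/240 ⇒ K = (1/240)/(1/960) = 4.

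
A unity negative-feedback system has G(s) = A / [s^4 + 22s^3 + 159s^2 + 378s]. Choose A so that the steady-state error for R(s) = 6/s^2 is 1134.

Factoring s from the denominator leaves a polynomial with constant term 378, so the system is type 1.
K_v = lim_{s→0} s·G(s) = A / 378 = (1/378)·A.
e_ss = 6/K_v = 1134 ⇒ K_v = 1/189 ⇒ A = (1/189)/(1/378) = 2.

2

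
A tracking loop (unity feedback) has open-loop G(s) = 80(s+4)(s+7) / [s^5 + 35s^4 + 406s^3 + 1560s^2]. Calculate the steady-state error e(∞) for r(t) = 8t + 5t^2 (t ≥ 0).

Factoring s^2 from the denominator leaves a polynomial with constant term 1560, so the system is type 2. Taking each input component in turn:
  • 8t: tracked with zero error.
  • 5t^2: e_ss = 10/K_a with K_a=56/39 → 195/28.
Total e_ss = 195/28.

195/28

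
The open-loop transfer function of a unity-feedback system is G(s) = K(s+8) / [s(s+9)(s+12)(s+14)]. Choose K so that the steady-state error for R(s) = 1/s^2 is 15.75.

G(s) has one factor of s in the denominator, so the system is type 1.
K_v = lim_{s→0} s·G(s) = K·8 / (9·12·14) = (1/189)·K.
e_ss = 1/K_v = 15.75 ⇒ K_v = 4/63 ⇒ K = (4/63)/(1/189) = 12.

12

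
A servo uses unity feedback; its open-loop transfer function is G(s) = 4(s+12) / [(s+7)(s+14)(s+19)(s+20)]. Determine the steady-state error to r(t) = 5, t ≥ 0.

G(s) has no factors of s in the denominator, so the system is type 0.
K_p = lim_{s→0} G(s) = 4·12 / (7·14·19·20) = 6/4655.
e_ss = 5/(1 + K_p) = 5/(4661/4655) = 23275/4661.

23275/4661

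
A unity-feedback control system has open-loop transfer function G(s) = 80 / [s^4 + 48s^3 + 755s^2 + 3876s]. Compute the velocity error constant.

20/969

The denominator has no term below 3876s — 1 pole at s=0, type 1.
K_v = lim_{s→0} s·G(s) = 80 / 3876 = 20/969.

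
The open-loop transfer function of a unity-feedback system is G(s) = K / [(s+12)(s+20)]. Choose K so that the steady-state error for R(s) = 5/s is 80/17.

The open loop has no poles at the origin → type 0 system.
K_p = lim_{s→0} G(s) = K / (12·20) = (1/240)·K.
e_ss = 5/(1 + K_p) = 80/17 ⇒ 1 + (1/240)·K = 1.0625 ⇒ K = 15.

15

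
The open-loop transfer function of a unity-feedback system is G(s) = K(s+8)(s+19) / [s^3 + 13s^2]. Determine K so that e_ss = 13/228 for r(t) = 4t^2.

Lowest-order denominator term is 13s^2, so the open loop has 2 poles at the origin → type 2 system.
K_a = lim_{s→0} s^2·G(s) = K·8·19 / 13 = (152/13)·K.
e_ss = 8/K_a = 13/228 ⇒ K_a = 1824/13 ⇒ K = (1824/13)/(152/13) = 12.

12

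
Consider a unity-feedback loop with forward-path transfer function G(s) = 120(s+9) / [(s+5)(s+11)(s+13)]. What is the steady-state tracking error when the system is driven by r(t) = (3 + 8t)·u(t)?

infinity

No free integrators in G(s): this is a type 0 system. Taking each input component in turn:
  • 3: e_ss = 3/(1+K_p) with K_p=216/143 → 429/359.
  • 8t: a type-0 system cannot track it, e_ss → ∞.
The unbounded component dominates.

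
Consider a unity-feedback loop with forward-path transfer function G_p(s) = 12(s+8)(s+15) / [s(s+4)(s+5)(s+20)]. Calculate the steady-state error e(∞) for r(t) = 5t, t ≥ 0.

The open loop has one pole at the origin → type 1 system.
K_v = lim_{s→0} s·G_p(s) = 12·8·15 / (4·5·20) = 3.6.
e_ss = 5/K_v = 5/3.6 = 25/18.

25/18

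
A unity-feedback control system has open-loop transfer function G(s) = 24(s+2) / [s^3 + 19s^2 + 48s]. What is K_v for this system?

Lowest-order denominator term is 48s, so the open loop has 1 pole at the origin → type 1 system.
K_v = lim_{s→0} s·G(s) = 24·2 / 48 = 1.

1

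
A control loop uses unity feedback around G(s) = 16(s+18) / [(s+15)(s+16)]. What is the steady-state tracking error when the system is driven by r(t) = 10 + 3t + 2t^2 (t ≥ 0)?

infinity

System type = 0 (no poles at s=0). Treating each term separately:
  • 10: e_ss = 10/(1+K_p) with K_p=1.2 → 50/11.
  • 3t: a type-0 system cannot track it, e_ss → ∞.
  • 2t^2: a type-0 system cannot track it, e_ss → ∞.
The unbounded component dominates.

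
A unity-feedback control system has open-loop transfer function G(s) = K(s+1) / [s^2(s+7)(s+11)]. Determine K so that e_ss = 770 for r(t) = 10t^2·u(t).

System type = 2 (two poles at s=0).
K_a = lim_{s→0} s^2·G(s) = K·1 / (7·11) = (1/77)·K.
e_ss = 20/K_a = 770 ⇒ K_a = 2/77 ⇒ K = (2/77)/(1/77) = 2.

2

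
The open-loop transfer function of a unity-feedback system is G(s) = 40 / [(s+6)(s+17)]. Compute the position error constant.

System type = 0 (no poles at s=0).
K_p = lim_{s→0} G(s) = 40 / (6·17) = 20/51.

20/51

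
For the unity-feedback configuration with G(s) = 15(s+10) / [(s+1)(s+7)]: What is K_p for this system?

G(s) has no factors of s in the denominator, so the system is type 0.
K_p = lim_{s→0} G(s) = 15·10 / (1·7) = 150/7.

150/7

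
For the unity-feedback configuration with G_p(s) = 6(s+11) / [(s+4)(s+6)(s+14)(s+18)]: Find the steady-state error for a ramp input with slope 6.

System type = 0 (no poles at s=0).
K_v = lim_{s→0} s·G_p(s) = 0; the steady-state error to this ramp input grows without bound.

infinity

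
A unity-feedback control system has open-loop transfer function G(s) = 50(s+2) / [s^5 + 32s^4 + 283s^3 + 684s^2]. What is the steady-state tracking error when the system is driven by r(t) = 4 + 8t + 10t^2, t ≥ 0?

The denominator has no term below 684s^2 — 2 poles at s=0, type 2. Treating each term separately:
  • 4: tracked with zero error.
  • 8t: tracked with zero error.
  • 10t^2: e_ss = 20/K_a with K_a=25/171 → 136.8.
Total e_ss = 136.8.

136.8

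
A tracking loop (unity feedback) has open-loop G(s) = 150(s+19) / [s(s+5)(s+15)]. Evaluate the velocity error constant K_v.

38

G(s) has one factor of s in the denominator, so the system is type 1.
K_v = lim_{s→0} s·G(s) = 150·19 / (5·15) = 38.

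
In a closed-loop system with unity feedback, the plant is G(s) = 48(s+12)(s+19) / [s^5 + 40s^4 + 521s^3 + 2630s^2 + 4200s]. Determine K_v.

456/175

The denominator has no term below 4200s — 1 pole at s=0, type 1.
K_v = lim_{s→0} s·G(s) = 48·12·19 / 4200 = 456/175.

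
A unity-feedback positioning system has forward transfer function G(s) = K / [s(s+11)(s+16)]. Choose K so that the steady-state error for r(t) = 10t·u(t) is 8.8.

G(s) has one factor of s in the denominator, so the system is type 1.
K_v = lim_{s→0} s·G(s) = K / (11·16) = (1/176)·K.
e_ss = 10/K_v = 8.8 ⇒ K_v = 25/22 ⇒ K = (25/22)/(1/176) = 200.

200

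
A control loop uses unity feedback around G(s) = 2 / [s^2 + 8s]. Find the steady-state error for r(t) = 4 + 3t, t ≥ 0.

Lowest-order denominator term is 8s, so the open loop has 1 pole at the origin → type 1 system. Treating each term separately:
  • 4: tracked with zero error.
  • 3t: e_ss = 3/K_v with K_v=0.25 → 12.
Total e_ss = 12.

12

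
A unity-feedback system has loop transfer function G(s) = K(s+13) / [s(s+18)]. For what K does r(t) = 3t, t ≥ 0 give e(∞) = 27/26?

G(s) has one factor of s in the denominator, so the system is type 1.
K_v = lim_{s→0} s·G(s) = K·13 / (18) = (13/18)·K.
e_ss = 3/K_v = 27/26 ⇒ K_v = 26/9 ⇒ K = (26/9)/(13/18) = 4.

4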